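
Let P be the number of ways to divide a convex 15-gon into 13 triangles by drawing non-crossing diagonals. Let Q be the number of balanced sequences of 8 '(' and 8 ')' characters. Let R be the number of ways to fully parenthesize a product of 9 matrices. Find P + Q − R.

Triangulations of a convex m-gon are counted by C_{m−2}; with m = 15 this is C_13. So P = C_13 = 742900.
A balanced arrangement of 8 bracket pairs is a Dyck word of semilength 8, so the count is C_8. So Q = C_8 = 1430.
Parenthesizations of m factors correspond to full binary trees with m leaves, counted by C_{m−1}; m = 9 gives C_8. So R = C_8 = 1430.
P + Q − R = 742900 + 1430 − 1430 = 742900.

742900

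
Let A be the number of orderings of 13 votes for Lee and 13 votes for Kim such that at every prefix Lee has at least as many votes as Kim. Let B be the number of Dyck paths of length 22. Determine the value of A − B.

Ballot sequences with n votes each where one side never trails are Dyck words, counted by C_n; here n = 13. So A = C_13 = 742900.
Dyck paths of semilength n (length 2n) are counted by C_n; here n = 11. So B = C_11 = 58786.
A − B = 742900 − 58786 = 684114.

684114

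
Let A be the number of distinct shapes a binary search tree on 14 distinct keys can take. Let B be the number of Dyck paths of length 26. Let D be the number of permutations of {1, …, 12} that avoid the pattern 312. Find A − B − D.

1723528

Binary trees (left/right distinguished) on n nodes are counted by C_n; here n = 14. So A = C_14 = 2674440.
Paths of 13 up- and 13 down-steps that never dip below the axis are Dyck paths; their count is C_13. So B = C_13 = 742900.
Permutations of [n] avoiding any single length-3 pattern are counted by C_n; here n = 12. So D = C_12 = 208012.
A − B − D = 2674440 − 742900 − 208012 = 1723528.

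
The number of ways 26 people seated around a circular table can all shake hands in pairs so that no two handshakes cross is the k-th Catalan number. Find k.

13

Non-crossing handshake pairings of 2n people are counted by C_n; 26 people gives n = 13.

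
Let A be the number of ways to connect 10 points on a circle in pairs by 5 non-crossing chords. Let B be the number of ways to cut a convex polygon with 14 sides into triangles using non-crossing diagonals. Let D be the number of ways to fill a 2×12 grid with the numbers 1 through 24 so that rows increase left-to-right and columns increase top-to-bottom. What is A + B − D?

Non-crossing perfect matchings of 2n points on a circle are counted by C_n; with 10 points, n = 5. So A = C_5 = 42.
The number of triangulations of a 14-gon is the Catalan number C_12 (index = sides − 2). So B = C_12 = 208012.
By the hook-length formula (or a Dyck-path bijection), SYT of shape 2×12 number C_12. So D = C_12 = 208012.
A + B − D = 42 + 208012 − 208012 = 42.

42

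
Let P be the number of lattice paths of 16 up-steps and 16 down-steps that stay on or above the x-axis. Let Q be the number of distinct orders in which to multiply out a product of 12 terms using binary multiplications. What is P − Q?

35298884

Dyck paths of semilength n (length 2n) are counted by C_n; here n = 16. So P = C_16 = 35357670.
Ways to associate a product of 12 factors correspond to binary trees on 12 leaves, so the count is C_11. So Q = C_11 = 58786.
P − Q = 35357670 − 58786 = 35298884.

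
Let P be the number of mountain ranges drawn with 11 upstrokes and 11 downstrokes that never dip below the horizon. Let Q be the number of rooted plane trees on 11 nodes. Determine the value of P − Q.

41990

Dyck paths of semilength n (length 2n) are counted by C_n; here n = 11. So P = C_11 = 58786.
A rooted plane tree on 11 nodes has 10 edges, and such trees are counted by C_10. So Q = C_10 = 16796.
P − Q = 58786 − 16796 = 41990.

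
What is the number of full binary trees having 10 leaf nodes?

A full binary tree with L leaves has L−1 internal nodes and is counted by C_{L−1}; L = 10 gives C_9.
C_9 = 4862.

4862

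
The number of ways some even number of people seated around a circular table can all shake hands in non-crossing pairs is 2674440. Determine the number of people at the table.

Non-crossing handshake pairings of 2n people are counted by C_n, and C_14 = 2674440.
So n = 14, and there are 2n = 28 people.

28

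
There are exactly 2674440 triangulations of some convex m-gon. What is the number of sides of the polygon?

16

Triangulations of a convex m-gon are counted by C_{m−2}. Since C_14 = 2674440, the index is 14.
So m − 2 = 14, giving m = 16 sides.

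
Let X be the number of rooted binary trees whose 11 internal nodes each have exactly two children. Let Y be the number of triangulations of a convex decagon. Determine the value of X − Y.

The number of full binary trees on 11 internal nodes is the Catalan number C_11. So X = C_11 = 58786.
The number of triangulations of a 10-gon is the Catalan number C_8 (index = sides − 2). So Y = C_8 = 1430.
X − Y = 58786 − 1430 = 57356.

57356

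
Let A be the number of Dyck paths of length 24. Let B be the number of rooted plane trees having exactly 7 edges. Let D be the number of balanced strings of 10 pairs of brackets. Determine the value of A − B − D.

190787

A Dyck path with 12 up-steps and 12 down-steps has semilength 12, so there are C_12 of them. So A = C_12 = 208012.
Rooted ordered trees with n edges are counted by C_n; here n = 7. So B = C_7 = 429.
A balanced arrangement of 10 bracket pairs is a Dyck word of semilength 10, so the count is C_10. So D = C_10 = 16796.
A − B − D = 208012 − 429 − 16796 = 190787.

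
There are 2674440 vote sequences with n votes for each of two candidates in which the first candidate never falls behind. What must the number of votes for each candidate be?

14

Such ballot sequences with n votes each are counted by C_n. The Catalan number equal to 2674440 is C_14.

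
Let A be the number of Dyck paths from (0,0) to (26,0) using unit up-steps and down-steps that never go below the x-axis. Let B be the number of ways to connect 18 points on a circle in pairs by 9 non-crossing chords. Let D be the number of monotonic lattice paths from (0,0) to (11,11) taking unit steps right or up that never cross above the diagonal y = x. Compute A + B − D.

688976

Dyck paths of semilength n (length 2n) are counted by C_n; here n = 13. So A = C_13 = 742900.
Pairing 18 circle points by 9 non-crossing chords gives C_9 matchings. So B = C_9 = 4862.
Monotone paths in an n×n grid that stay weakly below the diagonal are counted by C_n; here n = 11. So D = C_11 = 58786.
A + B − D = 742900 + 4862 − 58786 = 688976.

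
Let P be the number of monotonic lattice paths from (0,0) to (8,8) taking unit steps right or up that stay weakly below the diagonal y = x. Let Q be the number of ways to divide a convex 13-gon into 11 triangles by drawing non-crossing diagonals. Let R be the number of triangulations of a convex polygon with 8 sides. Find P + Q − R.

Monotone paths in an n×n grid that stay weakly below the diagonal are counted by C_n; here n = 8. So P = C_8 = 1430.
A convex 13-gon is triangulated into 11 triangles, and the number of such triangulations is the Catalan number C_{13−2} = C_11. So Q = C_11 = 58786.
The number of triangulations of an 8-gon is the Catalan number C_6 (index = sides − 2). So R = C_6 = 132.
P + Q − R = 1430 + 58786 − 132 = 60084.

60084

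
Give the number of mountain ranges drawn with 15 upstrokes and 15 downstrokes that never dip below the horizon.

Dyck paths of semilength n (length 2n) are counted by C_n; here n = 15.
C_15 = C_14 · 2(2·14+1)/(14+2) = 2674440 · 58/16 = 9694845.

9694845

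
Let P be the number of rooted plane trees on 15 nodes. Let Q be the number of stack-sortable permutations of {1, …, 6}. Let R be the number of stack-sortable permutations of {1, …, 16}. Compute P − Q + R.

38031978

A rooted plane tree on 15 nodes has 14 edges, and such trees are counted by C_14. So P = C_14 = 2674440.
Stack-sortable permutations are exactly the 231-avoiding ones, counted by C_n; here n = 6. So Q = C_6 = 132.
By Knuth's characterisation, the stack-sortable permutations of length 16 are the 231-avoiders, numbering C_16. So R = C_16 = 35357670.
P − Q + R = 2674440 − 132 + 35357670 = 38031978.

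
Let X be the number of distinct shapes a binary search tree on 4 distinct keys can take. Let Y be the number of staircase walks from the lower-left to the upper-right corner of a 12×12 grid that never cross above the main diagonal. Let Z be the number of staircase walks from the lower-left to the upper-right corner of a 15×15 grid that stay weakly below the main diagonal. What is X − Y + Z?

Rooted binary trees with 4 nodes (each child slot possibly empty) number C_4. So X = C_4 = 14.
Monotone paths in an n×n grid that stay weakly below the diagonal are counted by C_n; here n = 12. So Y = C_12 = 208012.
Monotone paths in an n×n grid that stay weakly below the diagonal are counted by C_n; here n = 15. So Z = C_15 = 9694845.
X − Y + Z = 14 − 208012 + 9694845 = 9486847.

9486847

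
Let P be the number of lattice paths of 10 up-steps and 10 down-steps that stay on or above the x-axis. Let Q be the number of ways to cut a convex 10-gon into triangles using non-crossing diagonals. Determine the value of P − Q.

Dyck paths of semilength n (length 2n) are counted by C_n; here n = 10. So P = C_10 = 16796.
Triangulations of a convex m-gon are counted by C_{m−2}; with m = 10 this is C_8. So Q = C_8 = 1430.
P − Q = 16796 − 1430 = 15366.

15366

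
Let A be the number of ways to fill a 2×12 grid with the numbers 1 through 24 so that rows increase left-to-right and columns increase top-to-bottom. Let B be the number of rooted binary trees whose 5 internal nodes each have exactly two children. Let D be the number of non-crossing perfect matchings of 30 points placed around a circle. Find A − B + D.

By the hook-length formula (or a Dyck-path bijection), SYT of shape 2×12 number C_12. So A = C_12 = 208012.
Full binary trees with n internal nodes are counted by C_n; here n = 5. So B = C_5 = 42.
Pairing 30 circle points by 15 non-crossing chords gives C_15 matchings. So D = C_15 = 9694845.
A − B + D = 208012 − 42 + 9694845 = 9902815.

9902815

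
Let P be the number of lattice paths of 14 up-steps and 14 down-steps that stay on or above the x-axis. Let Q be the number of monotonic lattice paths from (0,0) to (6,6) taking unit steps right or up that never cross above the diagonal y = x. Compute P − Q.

2674308

A Dyck path with 14 up-steps and 14 down-steps has semilength 14, so there are C_14 of them. So P = C_14 = 2674440.
Sub-diagonal monotone paths from (0,0) to (6,6) biject with Dyck paths of semilength 6, giving C_6. So Q = C_6 = 132.
P − Q = 2674440 − 132 = 2674308.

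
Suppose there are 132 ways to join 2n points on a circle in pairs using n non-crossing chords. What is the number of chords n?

Non-crossing pairings of 2n points on a circle are counted by C_n, and C_6 = 132.

6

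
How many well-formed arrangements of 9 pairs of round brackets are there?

Balanced strings of n pairs of brackets are counted by C_n; here n = 9.
C_9 = 4862.

4862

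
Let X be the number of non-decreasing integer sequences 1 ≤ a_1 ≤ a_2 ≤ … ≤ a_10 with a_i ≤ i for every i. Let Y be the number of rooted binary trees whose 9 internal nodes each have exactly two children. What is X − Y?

11934

Weakly increasing sequences with a_i ≤ i biject with Dyck paths of semilength 10, so there are C_10. So X = C_10 = 16796.
The number of full binary trees on 9 internal nodes is the Catalan number C_9. So Y = C_9 = 4862.
X − Y = 16796 − 4862 = 11934.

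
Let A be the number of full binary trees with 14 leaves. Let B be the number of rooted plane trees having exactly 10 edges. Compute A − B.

726104

A full binary tree with L leaves has L−1 internal nodes and is counted by C_{L−1}; L = 14 gives C_13. So A = C_13 = 742900.
Rooted ordered trees with n edges are counted by C_n; here n = 10. So B = C_10 = 16796.
A − B = 742900 − 16796 = 726104.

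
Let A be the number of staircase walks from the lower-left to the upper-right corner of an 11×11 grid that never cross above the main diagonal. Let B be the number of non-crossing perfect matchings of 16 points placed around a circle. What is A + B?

Sub-diagonal monotone paths from (0,0) to (11,11) biject with Dyck paths of semilength 11, giving C_11. So A = C_11 = 58786.
Non-crossing perfect matchings of 2n points on a circle are counted by C_n; with 16 points, n = 8. So B = C_8 = 1430.
A + B = 58786 + 1430 = 60216.

60216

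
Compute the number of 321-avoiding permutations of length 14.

2674440

For any fixed pattern of length 3, the pattern-avoiding permutations of [14] number C_14.
C_14 = 2674440.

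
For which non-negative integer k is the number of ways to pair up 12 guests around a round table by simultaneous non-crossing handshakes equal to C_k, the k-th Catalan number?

With 12 = 2·6 people, non-crossing handshake pairings are non-crossing perfect matchings on a circle, counted by C_6.

6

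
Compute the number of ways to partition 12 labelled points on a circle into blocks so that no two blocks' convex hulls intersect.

Non-crossing partitions of an n-element set are counted by C_n; here n = 12.
C_12 = C(24,12)/13 = 2704156/13 = 208012.

208012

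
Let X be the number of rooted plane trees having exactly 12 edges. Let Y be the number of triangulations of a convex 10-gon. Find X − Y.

206582

Rooted ordered trees with n edges are counted by C_n; here n = 12. So X = C_12 = 208012.
The number of triangulations of a 10-gon is the Catalan number C_8 (index = sides − 2). So Y = C_8 = 1430.
X − Y = 208012 − 1430 = 206582.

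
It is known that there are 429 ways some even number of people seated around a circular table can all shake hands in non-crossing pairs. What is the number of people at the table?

Non-crossing handshake pairings of 2n people are counted by C_n. The Catalan number equal to 429 is C_7.
So n = 7, and there are 2n = 14 people.

14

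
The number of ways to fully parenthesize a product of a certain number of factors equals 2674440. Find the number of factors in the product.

Parenthesizations of m factors are counted by C_{m−1}. Since C_14 = 2674440, the index is 14.
So the index is 14, and the number of factors is 14 + 1 = 15.

15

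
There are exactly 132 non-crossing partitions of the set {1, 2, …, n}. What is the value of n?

6

Non-crossing partitions of [n] are counted by C_n, and C_6 = 132.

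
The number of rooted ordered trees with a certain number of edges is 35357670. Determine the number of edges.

16

Rooted ordered trees with n edges are counted by C_n; 35357670 = C_16.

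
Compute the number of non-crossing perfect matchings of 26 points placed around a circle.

Pairing 26 circle points by 13 non-crossing chords gives C_13 matchings.
C_13 = C_12 · 2(2·12+1)/(12+2) = 208012 · 50/14 = 742900.

742900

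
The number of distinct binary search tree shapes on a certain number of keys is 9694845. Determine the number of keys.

Binary search tree shapes on n keys are counted by C_n. The Catalan number equal to 9694845 is C_15.

15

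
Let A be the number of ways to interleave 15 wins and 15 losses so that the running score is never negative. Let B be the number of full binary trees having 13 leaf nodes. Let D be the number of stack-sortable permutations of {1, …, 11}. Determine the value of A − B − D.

9428047

Reading a vote for the leader as '(' and for the other as ')' turns such a sequence into a balanced string of 15 pairs, so the count is C_15. So A = C_15 = 9694845.
A full binary tree with L leaves has L−1 internal nodes and is counted by C_{L−1}; L = 13 gives C_12. So B = C_12 = 208012.
Stack-sortable permutations are exactly the 231-avoiding ones, counted by C_n; here n = 11. So D = C_11 = 58786.
A − B − D = 9694845 − 208012 − 58786 = 9428047.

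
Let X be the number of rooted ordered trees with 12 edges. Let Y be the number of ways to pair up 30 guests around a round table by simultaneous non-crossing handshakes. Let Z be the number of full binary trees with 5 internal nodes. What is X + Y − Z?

9902815

Rooted ordered trees with n edges are counted by C_n; here n = 12. So X = C_12 = 208012.
Non-crossing handshake pairings of 2n people are counted by C_n; 30 people gives n = 15. So Y = C_15 = 9694845.
Full binary trees with n internal nodes are counted by C_n; here n = 5. So Z = C_5 = 42.
X + Y − Z = 208012 + 9694845 − 42 = 9902815.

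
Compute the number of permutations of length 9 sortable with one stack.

By Knuth's characterisation, the stack-sortable permutations of length 9 are the 231-avoiders, numbering C_9.
C_9 = C_8 · 2(2·8+1)/(8+2) = 1430 · 34/10 = 4862.

4862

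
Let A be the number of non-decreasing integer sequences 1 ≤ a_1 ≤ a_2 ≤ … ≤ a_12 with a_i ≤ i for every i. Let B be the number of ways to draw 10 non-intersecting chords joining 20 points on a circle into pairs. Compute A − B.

Weakly increasing sequences with a_i ≤ i biject with Dyck paths of semilength 12, so there are C_12. So A = C_12 = 208012.
Pairing 20 circle points by 10 non-crossing chords gives C_10 matchings. So B = C_10 = 16796.
A − B = 208012 − 16796 = 191216.

191216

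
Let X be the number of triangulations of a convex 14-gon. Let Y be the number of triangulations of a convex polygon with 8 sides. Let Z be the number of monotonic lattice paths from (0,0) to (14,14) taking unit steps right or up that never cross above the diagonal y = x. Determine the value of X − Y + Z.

The number of triangulations of a 14-gon is the Catalan number C_12 (index = sides − 2). So X = C_12 = 208012.
Triangulations of a convex m-gon are counted by C_{m−2}; with m = 8 this is C_6. So Y = C_6 = 132.
Sub-diagonal monotone paths from (0,0) to (14,14) biject with Dyck paths of semilength 14, giving C_14. So Z = C_14 = 2674440.
X − Y + Z = 208012 − 132 + 2674440 = 2882320.

2882320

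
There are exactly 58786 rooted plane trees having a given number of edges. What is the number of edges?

11

Rooted ordered trees with n edges are counted by C_n; 58786 = C_11.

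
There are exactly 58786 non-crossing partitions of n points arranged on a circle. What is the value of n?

11

Non-crossing partitions of [n] are counted by C_n, and C_11 = 58786.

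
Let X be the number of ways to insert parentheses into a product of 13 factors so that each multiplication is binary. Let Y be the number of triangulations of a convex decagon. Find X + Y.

Bracketing 13 factors into binary products is counted by C_{13−1} = C_12. So X = C_12 = 208012.
A convex 10-gon is triangulated into 8 triangles, and the number of such triangulations is the Catalan number C_{10−2} = C_8. So Y = C_8 = 1430.
X + Y = 208012 + 1430 = 209442.

209442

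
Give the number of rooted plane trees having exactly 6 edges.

132

Rooted ordered trees with n edges are counted by C_n; here n = 6.
C_6 = 132.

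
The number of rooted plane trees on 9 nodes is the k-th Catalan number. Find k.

Rooted ordered (plane) trees on m nodes have m−1 edges and are counted by C_{m−1}; m = 9 gives C_8.

8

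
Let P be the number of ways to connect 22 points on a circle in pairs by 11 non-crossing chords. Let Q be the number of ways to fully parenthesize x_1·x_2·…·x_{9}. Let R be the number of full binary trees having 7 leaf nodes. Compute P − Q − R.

Non-crossing perfect matchings of 2n points on a circle are counted by C_n; with 22 points, n = 11. So P = C_11 = 58786.
Bracketing 9 factors into binary products is counted by C_{9−1} = C_8. So Q = C_8 = 1430.
A full binary tree with L leaves has L−1 internal nodes and is counted by C_{L−1}; L = 7 gives C_6. So R = C_6 = 132.
P − Q − R = 58786 − 1430 − 132 = 57224.

57224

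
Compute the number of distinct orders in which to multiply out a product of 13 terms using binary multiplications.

Bracketing 13 factors into binary products is counted by C_{13−1} = C_12.
C_12 = C(24,12)/13 = 2704156/13 = 208012.

208012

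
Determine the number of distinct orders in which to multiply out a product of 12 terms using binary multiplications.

58786

Parenthesizations of m factors correspond to full binary trees with m leaves, counted by C_{m−1}; m = 12 gives C_11.
C_11 = 58786.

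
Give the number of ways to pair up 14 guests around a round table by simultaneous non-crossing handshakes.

429

With 14 = 2·7 people, non-crossing handshake pairings are non-crossing perfect matchings on a circle, counted by C_7.
C_7 = C(14,7)/8 = 3432/8 = 429.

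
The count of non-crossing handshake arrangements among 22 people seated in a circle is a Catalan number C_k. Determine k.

Non-crossing handshake pairings of 2n people are counted by C_n; 22 people gives n = 11.

11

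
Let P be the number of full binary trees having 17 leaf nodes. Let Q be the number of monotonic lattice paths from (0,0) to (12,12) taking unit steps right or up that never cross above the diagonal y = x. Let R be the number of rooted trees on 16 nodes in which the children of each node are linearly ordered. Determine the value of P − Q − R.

A full binary tree with L leaves has L−1 internal nodes and is counted by C_{L−1}; L = 17 gives C_16. So P = C_16 = 35357670.
Monotone paths in an n×n grid that stay weakly below the diagonal are counted by C_n; here n = 12. So Q = C_12 = 208012.
Rooted ordered (plane) trees on m nodes have m−1 edges and are counted by C_{m−1}; m = 16 gives C_15. So R = C_15 = 9694845.
P − Q − R = 35357670 − 208012 − 9694845 = 25454813.

25454813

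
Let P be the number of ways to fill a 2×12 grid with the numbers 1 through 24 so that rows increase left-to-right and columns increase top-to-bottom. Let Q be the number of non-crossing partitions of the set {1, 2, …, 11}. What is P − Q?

149226

Standard Young tableaux of shape 2×n are counted by C_n; here n = 12. So P = C_12 = 208012.
The non-crossing partitions of [11] form a lattice of size C_11. So Q = C_11 = 58786.
P − Q = 208012 − 58786 = 149226.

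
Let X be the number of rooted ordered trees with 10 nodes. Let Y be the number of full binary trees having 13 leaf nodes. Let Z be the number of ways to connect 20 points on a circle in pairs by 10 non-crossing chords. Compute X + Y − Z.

A rooted plane tree on 10 nodes has 9 edges, and such trees are counted by C_9. So X = C_9 = 4862.
Full binary trees with 13 leaves have 13−1 = 12 internal nodes, so there are C_12 of them. So Y = C_12 = 208012.
Non-crossing perfect matchings of 2n points on a circle are counted by C_n; with 20 points, n = 10. So Z = C_10 = 16796.
X + Y − Z = 4862 + 208012 − 16796 = 196078.

196078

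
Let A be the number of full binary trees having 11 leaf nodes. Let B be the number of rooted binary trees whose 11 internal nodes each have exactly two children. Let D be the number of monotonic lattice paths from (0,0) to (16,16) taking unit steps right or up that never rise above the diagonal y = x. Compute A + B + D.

Full binary trees with 11 leaves have 11−1 = 10 internal nodes, so there are C_10 of them. So A = C_10 = 16796.
The number of full binary trees on 11 internal nodes is the Catalan number C_11. So B = C_11 = 58786.
Monotone paths in an n×n grid that stay weakly below the diagonal are counted by C_n; here n = 16. So D = C_16 = 35357670.
A + B + D = 16796 + 58786 + 35357670 = 35433252.

35433252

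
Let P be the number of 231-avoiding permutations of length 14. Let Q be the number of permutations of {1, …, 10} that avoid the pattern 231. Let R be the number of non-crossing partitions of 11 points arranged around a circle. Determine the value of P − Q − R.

Permutations of [n] avoiding any single length-3 pattern are counted by C_n; here n = 14. So P = C_14 = 2674440.
For any fixed pattern of length 3, the pattern-avoiding permutations of [10] number C_10. So Q = C_10 = 16796.
Non-crossing partitions of an n-element set are counted by C_n; here n = 11. So R = C_11 = 58786.
P − Q − R = 2674440 − 16796 − 58786 = 2598858.

2598858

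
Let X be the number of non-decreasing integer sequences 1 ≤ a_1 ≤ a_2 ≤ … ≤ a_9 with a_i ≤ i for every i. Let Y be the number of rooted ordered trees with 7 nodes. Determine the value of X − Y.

4730

Such sub-staircase sequences of length n are counted by C_n; here n = 9. So X = C_9 = 4862.
Rooted ordered (plane) trees on m nodes have m−1 edges and are counted by C_{m−1}; m = 7 gives C_6. So Y = C_6 = 132.
X − Y = 4862 − 132 = 4730.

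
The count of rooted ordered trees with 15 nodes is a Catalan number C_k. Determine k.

Rooted ordered (plane) trees on m nodes have m−1 edges and are counted by C_{m−1}; m = 15 gives C_14.

14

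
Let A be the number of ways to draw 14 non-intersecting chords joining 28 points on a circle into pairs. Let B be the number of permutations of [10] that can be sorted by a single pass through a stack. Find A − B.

Pairing 28 circle points by 14 non-crossing chords gives C_14 matchings. So A = C_14 = 2674440.
Stack-sortable permutations are exactly the 231-avoiding ones, counted by C_n; here n = 10. So B = C_10 = 16796.
A − B = 2674440 − 16796 = 2657644.

2657644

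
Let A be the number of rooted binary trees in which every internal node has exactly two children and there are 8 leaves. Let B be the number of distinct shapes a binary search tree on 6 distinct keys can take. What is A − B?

297

A full binary tree with L leaves has L−1 internal nodes and is counted by C_{L−1}; L = 8 gives C_7. So A = C_7 = 429.
Binary trees (left/right distinguished) on n nodes are counted by C_n; here n = 6. So B = C_6 = 132.
A − B = 429 − 132 = 297.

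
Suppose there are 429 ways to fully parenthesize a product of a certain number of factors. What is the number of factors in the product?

Parenthesizations of m factors are counted by C_{m−1}; 429 = C_7.
So the index is 7, and the number of factors is 7 + 1 = 8.

8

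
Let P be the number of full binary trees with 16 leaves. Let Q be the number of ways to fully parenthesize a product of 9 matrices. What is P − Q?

9693415

A full binary tree with L leaves has L−1 internal nodes and is counted by C_{L−1}; L = 16 gives C_15. So P = C_15 = 9694845.
Ways to associate a product of 9 factors correspond to binary trees on 9 leaves, so the count is C_8. So Q = C_8 = 1430.
P − Q = 9694845 − 1430 = 9693415.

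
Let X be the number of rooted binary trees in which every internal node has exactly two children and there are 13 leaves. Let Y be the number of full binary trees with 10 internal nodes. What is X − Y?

191216

A full binary tree with L leaves has L−1 internal nodes and is counted by C_{L−1}; L = 13 gives C_12. So X = C_12 = 208012.
Full binary trees with n internal nodes are counted by C_n; here n = 10. So Y = C_10 = 16796.
X − Y = 208012 − 16796 = 191216.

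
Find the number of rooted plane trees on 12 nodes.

58786

Rooted ordered (plane) trees on m nodes have m−1 edges and are counted by C_{m−1}; m = 12 gives C_11.
C_11 = C(22,11)/12 = 705432/12 = 58786.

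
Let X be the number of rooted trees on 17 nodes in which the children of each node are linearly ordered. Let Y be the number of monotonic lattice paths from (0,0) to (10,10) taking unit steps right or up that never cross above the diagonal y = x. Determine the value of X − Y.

35340874

Rooted ordered (plane) trees on m nodes have m−1 edges and are counted by C_{m−1}; m = 17 gives C_16. So X = C_16 = 35357670.
Monotone paths in an n×n grid that stay weakly below the diagonal are counted by C_n; here n = 10. So Y = C_10 = 16796.
X − Y = 35357670 − 16796 = 35340874.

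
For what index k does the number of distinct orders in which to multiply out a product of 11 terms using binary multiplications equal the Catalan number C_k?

10

Ways to associate a product of 11 factors correspond to binary trees on 11 leaves, so the count is C_10.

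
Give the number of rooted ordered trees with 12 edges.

208012

Rooted ordered trees with n edges are counted by C_n; here n = 12.
C_12 = 208012.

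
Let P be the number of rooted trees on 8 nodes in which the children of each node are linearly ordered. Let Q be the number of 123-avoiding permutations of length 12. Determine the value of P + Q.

208441

A rooted plane tree on 8 nodes has 7 edges, and such trees are counted by C_7. So P = C_7 = 429.
For any fixed pattern of length 3, the pattern-avoiding permutations of [12] number C_12. So Q = C_12 = 208012.
P + Q = 429 + 208012 = 208441.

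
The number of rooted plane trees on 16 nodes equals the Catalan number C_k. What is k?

15

A rooted plane tree on 16 nodes has 15 edges, and such trees are counted by C_15.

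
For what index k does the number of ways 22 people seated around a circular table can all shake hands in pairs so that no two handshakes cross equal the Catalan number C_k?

With 22 = 2·11 people, non-crossing handshake pairings are non-crossing perfect matchings on a circle, counted by C_11.

11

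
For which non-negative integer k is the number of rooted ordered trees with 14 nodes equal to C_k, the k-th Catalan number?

13

Rooted ordered (plane) trees on m nodes have m−1 edges and are counted by C_{m−1}; m = 14 gives C_13.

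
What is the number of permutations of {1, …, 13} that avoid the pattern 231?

Permutations of [n] avoiding any single length-3 pattern are counted by C_n; here n = 13.
C_13 = 742900.

742900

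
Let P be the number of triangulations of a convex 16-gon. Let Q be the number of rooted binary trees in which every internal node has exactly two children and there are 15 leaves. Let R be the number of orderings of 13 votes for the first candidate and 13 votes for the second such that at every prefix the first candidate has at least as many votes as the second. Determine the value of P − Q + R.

742900

The number of triangulations of a 16-gon is the Catalan number C_14 (index = sides − 2). So P = C_14 = 2674440.
Full binary trees with 15 leaves have 15−1 = 14 internal nodes, so there are C_14 of them. So Q = C_14 = 2674440.
Ballot sequences with n votes each where one side never trails are Dyck words, counted by C_n; here n = 13. So R = C_13 = 742900.
P − Q + R = 2674440 − 2674440 + 742900 = 742900.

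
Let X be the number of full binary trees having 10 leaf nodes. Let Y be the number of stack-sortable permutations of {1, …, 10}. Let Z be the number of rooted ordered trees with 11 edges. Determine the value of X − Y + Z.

A full binary tree with L leaves has L−1 internal nodes and is counted by C_{L−1}; L = 10 gives C_9. So X = C_9 = 4862.
Stack-sortable permutations are exactly the 231-avoiding ones, counted by C_n; here n = 10. So Y = C_10 = 16796.
Rooted ordered trees with n edges are counted by C_n; here n = 11. So Z = C_11 = 58786.
X − Y + Z = 4862 − 16796 + 58786 = 46852.

46852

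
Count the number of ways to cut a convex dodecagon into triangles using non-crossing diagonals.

16796

Triangulations of a convex m-gon are counted by C_{m−2}; with m = 12 this is C_10.
C_10 = C(20,10)/11 = 184756/11 = 16796.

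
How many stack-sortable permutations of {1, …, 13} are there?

By Knuth's characterisation, the stack-sortable permutations of length 13 are the 231-avoiders, numbering C_13.
C_13 = C(26,13)/14 = 10400600/14 = 742900.

742900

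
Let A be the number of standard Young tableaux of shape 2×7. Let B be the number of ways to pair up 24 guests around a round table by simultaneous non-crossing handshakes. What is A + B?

Standard Young tableaux of shape 2×n are counted by C_n; here n = 7. So A = C_7 = 429.
With 24 = 2·12 people, non-crossing handshake pairings are non-crossing perfect matchings on a circle, counted by C_12. So B = C_12 = 208012.
A + B = 429 + 208012 = 208441.

208441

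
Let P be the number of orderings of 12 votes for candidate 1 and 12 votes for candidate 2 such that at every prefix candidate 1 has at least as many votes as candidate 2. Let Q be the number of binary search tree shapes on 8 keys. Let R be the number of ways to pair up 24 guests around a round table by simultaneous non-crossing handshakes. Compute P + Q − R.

1430

Reading a vote for the leader as '(' and for the other as ')' turns such a sequence into a balanced string of 12 pairs, so the count is C_12. So P = C_12 = 208012.
There are C_n binary search tree shapes on n keys; with n = 8 that is C_8. So Q = C_8 = 1430.
Non-crossing handshake pairings of 2n people are counted by C_n; 24 people gives n = 12. So R = C_12 = 208012.
P + Q − R = 208012 + 1430 − 208012 = 1430.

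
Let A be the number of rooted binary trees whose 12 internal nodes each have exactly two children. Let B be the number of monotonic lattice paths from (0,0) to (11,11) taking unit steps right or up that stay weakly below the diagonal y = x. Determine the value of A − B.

Full binary trees with n internal nodes are counted by C_n; here n = 12. So A = C_12 = 208012.
Monotone paths in an n×n grid that stay weakly below the diagonal are counted by C_n; here n = 11. So B = C_11 = 58786.
A − B = 208012 − 58786 = 149226.

149226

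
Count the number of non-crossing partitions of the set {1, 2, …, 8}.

Non-crossing partitions of an n-element set are counted by C_n; here n = 8.
C_8 = 1430.

1430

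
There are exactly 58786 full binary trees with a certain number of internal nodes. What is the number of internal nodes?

Full binary trees with n internal nodes are counted by C_n. The Catalan number equal to 58786 is C_11.

11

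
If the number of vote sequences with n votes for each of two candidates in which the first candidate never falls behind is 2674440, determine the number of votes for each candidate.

Such ballot sequences with n votes each are counted by C_n; 2674440 = C_14.

14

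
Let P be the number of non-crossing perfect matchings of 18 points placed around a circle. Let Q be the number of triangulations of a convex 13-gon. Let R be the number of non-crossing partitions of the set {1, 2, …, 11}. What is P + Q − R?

Non-crossing perfect matchings of 2n points on a circle are counted by C_n; with 18 points, n = 9. So P = C_9 = 4862.
The number of triangulations of a 13-gon is the Catalan number C_11 (index = sides − 2). So Q = C_11 = 58786.
The non-crossing partitions of [11] form a lattice of size C_11. So R = C_11 = 58786.
P + Q − R = 4862 + 58786 − 58786 = 4862.

4862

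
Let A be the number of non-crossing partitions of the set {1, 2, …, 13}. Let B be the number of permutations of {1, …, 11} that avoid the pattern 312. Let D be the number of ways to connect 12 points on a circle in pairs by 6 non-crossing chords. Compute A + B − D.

Non-crossing partitions of an n-element set are counted by C_n; here n = 13. So A = C_13 = 742900.
Permutations of [n] avoiding any single length-3 pattern are counted by C_n; here n = 11. So B = C_11 = 58786.
Pairing 12 circle points by 6 non-crossing chords gives C_6 matchings. So D = C_6 = 132.
A + B − D = 742900 + 58786 − 132 = 801554.

801554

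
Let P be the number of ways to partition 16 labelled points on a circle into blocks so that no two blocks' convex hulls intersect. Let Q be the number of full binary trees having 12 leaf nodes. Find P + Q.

Non-crossing partitions of an n-element set are counted by C_n; here n = 16. So P = C_16 = 35357670.
A full binary tree with L leaves has L−1 internal nodes and is counted by C_{L−1}; L = 12 gives C_11. So Q = C_11 = 58786.
P + Q = 35357670 + 58786 = 35416456.

35416456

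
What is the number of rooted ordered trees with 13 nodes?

208012

Rooted ordered (plane) trees on m nodes have m−1 edges and are counted by C_{m−1}; m = 13 gives C_12.
C_12 = C(24,12)/13 = 2704156/13 = 208012.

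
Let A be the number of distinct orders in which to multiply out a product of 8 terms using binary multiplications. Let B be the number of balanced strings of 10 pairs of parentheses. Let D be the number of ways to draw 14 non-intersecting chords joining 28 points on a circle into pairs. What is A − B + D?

Ways to associate a product of 8 factors correspond to binary trees on 8 leaves, so the count is C_7. So A = C_7 = 429.
Balanced strings of n pairs of brackets are counted by C_n; here n = 10. So B = C_10 = 16796.
Non-crossing perfect matchings of 2n points on a circle are counted by C_n; with 28 points, n = 14. So D = C_14 = 2674440.
A − B + D = 429 − 16796 + 2674440 = 2658073.

2658073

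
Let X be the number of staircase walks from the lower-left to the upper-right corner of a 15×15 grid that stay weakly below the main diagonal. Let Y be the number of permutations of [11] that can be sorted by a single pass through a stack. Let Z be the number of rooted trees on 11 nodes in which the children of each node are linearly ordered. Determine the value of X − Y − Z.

9619263

Sub-diagonal monotone paths from (0,0) to (15,15) biject with Dyck paths of semilength 15, giving C_15. So X = C_15 = 9694845.
By Knuth's characterisation, the stack-sortable permutations of length 11 are the 231-avoiders, numbering C_11. So Y = C_11 = 58786.
Rooted ordered (plane) trees on m nodes have m−1 edges and are counted by C_{m−1}; m = 11 gives C_10. So Z = C_10 = 16796.
X − Y − Z = 9694845 − 58786 − 16796 = 9619263.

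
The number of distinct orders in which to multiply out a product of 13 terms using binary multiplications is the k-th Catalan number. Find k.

Parenthesizations of m factors correspond to full binary trees with m leaves, counted by C_{m−1}; m = 13 gives C_12.

12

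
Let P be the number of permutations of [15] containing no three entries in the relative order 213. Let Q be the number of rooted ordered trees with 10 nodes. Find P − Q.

9689983

For any fixed pattern of length 3, the pattern-avoiding permutations of [15] number C_15. So P = C_15 = 9694845.
Rooted ordered (plane) trees on m nodes have m−1 edges and are counted by C_{m−1}; m = 10 gives C_9. So Q = C_9 = 4862.
P − Q = 9694845 − 4862 = 9689983.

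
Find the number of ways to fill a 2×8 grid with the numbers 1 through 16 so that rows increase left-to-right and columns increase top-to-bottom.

1430

By the hook-length formula (or a Dyck-path bijection), SYT of shape 2×8 number C_8.
C_8 = C(16,8)/9 = 12870/9 = 1430.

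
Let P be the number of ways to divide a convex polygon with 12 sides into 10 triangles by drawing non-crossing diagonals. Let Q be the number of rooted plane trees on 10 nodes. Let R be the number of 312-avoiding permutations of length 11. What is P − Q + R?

The number of triangulations of a 12-gon is the Catalan number C_10 (index = sides − 2). So P = C_10 = 16796.
A rooted plane tree on 10 nodes has 9 edges, and such trees are counted by C_9. So Q = C_9 = 4862.
Permutations of [n] avoiding any single length-3 pattern are counted by C_n; here n = 11. So R = C_11 = 58786.
P − Q + R = 16796 − 4862 + 58786 = 70720.

70720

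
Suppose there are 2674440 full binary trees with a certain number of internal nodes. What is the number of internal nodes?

14

Full binary trees with n internal nodes are counted by C_n. Since C_14 = 2674440, the index is 14.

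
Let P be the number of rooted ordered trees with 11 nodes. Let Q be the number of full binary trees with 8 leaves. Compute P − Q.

16367

A rooted plane tree on 11 nodes has 10 edges, and such trees are counted by C_10. So P = C_10 = 16796.
A full binary tree with L leaves has L−1 internal nodes and is counted by C_{L−1}; L = 8 gives C_7. So Q = C_7 = 429.
P − Q = 16796 − 429 = 16367.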